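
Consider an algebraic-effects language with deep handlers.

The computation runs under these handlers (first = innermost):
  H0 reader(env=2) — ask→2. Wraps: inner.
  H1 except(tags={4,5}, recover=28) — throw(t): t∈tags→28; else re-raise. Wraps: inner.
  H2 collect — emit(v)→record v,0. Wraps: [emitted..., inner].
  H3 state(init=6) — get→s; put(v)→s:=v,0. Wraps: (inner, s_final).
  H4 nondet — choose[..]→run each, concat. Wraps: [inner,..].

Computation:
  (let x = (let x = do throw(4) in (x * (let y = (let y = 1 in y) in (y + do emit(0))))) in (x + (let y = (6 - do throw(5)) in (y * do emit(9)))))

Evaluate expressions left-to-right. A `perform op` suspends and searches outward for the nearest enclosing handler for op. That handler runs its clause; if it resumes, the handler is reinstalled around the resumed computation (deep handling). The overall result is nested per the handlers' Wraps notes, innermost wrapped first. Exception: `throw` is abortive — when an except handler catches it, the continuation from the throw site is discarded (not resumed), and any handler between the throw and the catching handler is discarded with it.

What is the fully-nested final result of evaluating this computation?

Step-by-step:
throw(4) @ H1 caught ⇒ 28
H2 returns [28]
H3 returns ([28], 6)
H4 returns [([28], 6)]
= [([28], 6)]

Answer: [([28], 6)]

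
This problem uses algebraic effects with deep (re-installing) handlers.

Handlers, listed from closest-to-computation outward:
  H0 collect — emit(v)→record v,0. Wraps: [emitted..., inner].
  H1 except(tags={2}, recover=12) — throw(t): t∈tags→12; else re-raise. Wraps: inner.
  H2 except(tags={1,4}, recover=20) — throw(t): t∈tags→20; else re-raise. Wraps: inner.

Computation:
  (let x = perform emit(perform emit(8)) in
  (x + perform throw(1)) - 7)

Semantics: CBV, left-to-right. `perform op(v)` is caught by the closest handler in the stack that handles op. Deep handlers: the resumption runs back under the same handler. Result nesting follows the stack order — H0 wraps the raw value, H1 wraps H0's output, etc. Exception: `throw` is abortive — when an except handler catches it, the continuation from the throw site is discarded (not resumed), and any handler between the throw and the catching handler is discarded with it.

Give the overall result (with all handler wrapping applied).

Evaluation trace:
emit(8) @ H0 ⇒ out+=8
emit(0) @ H0 ⇒ out+=0
throw(1) @ H1 re-raised
throw(1) @ H2 caught ⇒ 20
= 20

Answer: 20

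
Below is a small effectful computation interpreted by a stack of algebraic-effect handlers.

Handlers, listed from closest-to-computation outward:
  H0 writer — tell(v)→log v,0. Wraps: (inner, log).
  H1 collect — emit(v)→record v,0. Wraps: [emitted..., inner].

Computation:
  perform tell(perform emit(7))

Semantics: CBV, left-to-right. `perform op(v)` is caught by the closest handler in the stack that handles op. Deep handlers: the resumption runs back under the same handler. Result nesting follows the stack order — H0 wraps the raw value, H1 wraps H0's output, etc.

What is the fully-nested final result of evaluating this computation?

Answer: [7, (0, (0))]

Working:
emit(7) @ H1 ⇒ out+=7
tell(0) @ H0 ⇒ log+=0
H0 returns (0, (0))
H1 returns [7, (0, (0))]
= [7, (0, (0))]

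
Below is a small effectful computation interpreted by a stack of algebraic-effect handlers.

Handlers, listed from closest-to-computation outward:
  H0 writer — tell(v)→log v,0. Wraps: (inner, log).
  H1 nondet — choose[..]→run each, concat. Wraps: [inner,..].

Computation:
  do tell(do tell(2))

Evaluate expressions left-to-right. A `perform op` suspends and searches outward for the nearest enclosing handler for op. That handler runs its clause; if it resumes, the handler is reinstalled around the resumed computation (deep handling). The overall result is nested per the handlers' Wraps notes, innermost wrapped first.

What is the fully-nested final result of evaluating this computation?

Evaluation trace:
tell(2) @ H0 ⇒ log+=2
tell(0) @ H0 ⇒ log+=0
H0 returns (0, (2, 0))
H1 returns [(0, (2, 0))]
= [(0, (2, 0))]

Answer: [(0, (2, 0))]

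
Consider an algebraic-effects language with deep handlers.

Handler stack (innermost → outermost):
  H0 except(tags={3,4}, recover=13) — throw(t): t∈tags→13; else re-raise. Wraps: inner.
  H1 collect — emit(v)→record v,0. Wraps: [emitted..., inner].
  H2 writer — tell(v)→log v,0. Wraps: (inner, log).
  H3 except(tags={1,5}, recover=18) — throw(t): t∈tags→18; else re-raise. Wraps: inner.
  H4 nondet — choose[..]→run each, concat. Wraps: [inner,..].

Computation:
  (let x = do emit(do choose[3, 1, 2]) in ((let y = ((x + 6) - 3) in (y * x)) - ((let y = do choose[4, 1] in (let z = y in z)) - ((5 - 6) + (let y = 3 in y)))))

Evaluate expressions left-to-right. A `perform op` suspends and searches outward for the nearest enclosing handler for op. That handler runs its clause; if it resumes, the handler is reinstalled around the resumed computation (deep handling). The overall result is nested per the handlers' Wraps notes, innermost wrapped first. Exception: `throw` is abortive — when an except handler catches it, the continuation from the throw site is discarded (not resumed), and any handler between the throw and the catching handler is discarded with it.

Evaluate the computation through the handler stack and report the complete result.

Evaluation trace:
choose[3, 1, 2] @ H4
  branch[0] choose=3:
    emit(3) @ H1 ⇒ out+=3
    choose[4, 1] @ H4
      branch[0] choose=4:
        H0 returns -2
        H1 returns [3, -2]
        H2 returns ([3, -2], ())
        H3 returns ([3, -2], ())
        H4 returns [([3, -2], ())]
      branch[1] choose=1:
        H0 returns 1
        H1 returns [3, 1]
        H2 returns ([3, 1], ())
        H3 returns ([3, 1], ())
        H4 returns [([3, 1], ())]
  branch[1] choose=1:
    emit(1) @ H1 ⇒ out+=1
    choose[4, 1] @ H4
      branch[0] choose=4:
        H0 returns -2
        H1 returns [1, -2]
        H2 returns ([1, -2], ())
        H3 returns ([1, -2], ())
        H4 returns [([1, -2], ())]
      branch[1] choose=1:
        H0 returns 1
        H1 returns [1, 1]
        H2 returns ([1, 1], ())
        H3 returns ([1, 1], ())
        H4 returns [([1, 1], ())]
  branch[2] choose=2:
    emit(2) @ H1 ⇒ out+=2
    choose[4, 1] @ H4
      branch[0] choose=4:
        H0 returns -2
        H1 returns [2, -2]
        H2 returns ([2, -2], ())
        H3 returns ([2, -2], ())
        H4 returns [([2, -2], ())]
      branch[1] choose=1:
        H0 returns 1
        H1 returns [2, 1]
        H2 returns ([2, 1], ())
        H3 returns ([2, 1], ())
        H4 returns [([2, 1], ())]
= [([3, -2], ()), ([3, 1], ()), ([1, -2], ()), ([1, 1], ()), ([2, -2], ()), ([2, 1], ())]

Answer: [([3, -2], ()), ([3, 1], ()), ([1, -2], ()), ([1, 1], ()), ([2, -2], ()), ([2, 1], ())]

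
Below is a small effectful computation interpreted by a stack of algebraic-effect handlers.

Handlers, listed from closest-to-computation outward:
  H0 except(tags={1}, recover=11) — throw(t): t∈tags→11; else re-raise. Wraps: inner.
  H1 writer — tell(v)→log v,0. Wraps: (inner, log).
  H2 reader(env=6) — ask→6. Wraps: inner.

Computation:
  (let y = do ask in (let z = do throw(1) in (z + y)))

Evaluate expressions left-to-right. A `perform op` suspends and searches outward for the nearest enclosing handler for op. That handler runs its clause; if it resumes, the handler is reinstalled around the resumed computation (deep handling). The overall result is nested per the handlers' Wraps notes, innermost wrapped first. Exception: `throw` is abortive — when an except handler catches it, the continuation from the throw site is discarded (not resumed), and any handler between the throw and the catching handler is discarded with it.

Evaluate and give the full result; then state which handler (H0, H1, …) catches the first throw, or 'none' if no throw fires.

Answer: (11, ()) ; first throw caught by: H0

Evaluation trace:
ask @ H2 ⇒ 6
throw(1) @ H0 caught ⇒ 11
H1 returns (11, ())
H2 returns (11, ())
= (11, ())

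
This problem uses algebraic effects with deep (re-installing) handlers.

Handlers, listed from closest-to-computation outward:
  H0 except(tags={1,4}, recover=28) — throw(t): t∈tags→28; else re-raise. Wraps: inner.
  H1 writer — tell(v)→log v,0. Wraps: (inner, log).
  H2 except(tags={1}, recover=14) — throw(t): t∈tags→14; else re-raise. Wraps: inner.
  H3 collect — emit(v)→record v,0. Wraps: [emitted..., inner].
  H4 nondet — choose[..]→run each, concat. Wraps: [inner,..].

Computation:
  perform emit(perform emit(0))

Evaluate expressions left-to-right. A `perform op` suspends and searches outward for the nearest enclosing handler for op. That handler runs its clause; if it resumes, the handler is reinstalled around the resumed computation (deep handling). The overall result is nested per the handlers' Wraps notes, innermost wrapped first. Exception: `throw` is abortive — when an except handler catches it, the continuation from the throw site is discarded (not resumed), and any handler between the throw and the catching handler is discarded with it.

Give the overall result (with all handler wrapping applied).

Answer: [[0, 0, (0, ())]]

Step-by-step:
emit(0) @ H3 ⇒ out+=0
emit(0) @ H3 ⇒ out+=0
H0 returns 0
H1 returns (0, ())
H2 returns (0, ())
H3 returns [0, 0, (0, ())]
H4 returns [[0, 0, (0, ())]]
= [[0, 0, (0, ())]]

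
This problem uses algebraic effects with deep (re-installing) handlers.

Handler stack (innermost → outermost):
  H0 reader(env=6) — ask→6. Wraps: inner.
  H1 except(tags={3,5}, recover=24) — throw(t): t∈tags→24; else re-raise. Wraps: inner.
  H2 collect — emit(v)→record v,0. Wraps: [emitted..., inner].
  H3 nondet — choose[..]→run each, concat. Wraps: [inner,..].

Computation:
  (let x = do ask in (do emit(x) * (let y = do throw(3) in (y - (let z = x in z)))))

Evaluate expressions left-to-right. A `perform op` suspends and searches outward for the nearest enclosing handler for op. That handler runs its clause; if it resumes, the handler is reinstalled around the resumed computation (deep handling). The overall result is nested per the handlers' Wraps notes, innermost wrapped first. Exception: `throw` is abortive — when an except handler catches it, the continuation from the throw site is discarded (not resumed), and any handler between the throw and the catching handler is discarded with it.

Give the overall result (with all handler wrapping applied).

Working:
ask @ H0 ⇒ 6
emit(6) @ H2 ⇒ out+=6
throw(3) @ H1 caught ⇒ 24
H2 returns [6, 24]
H3 returns [[6, 24]]
= [[6, 24]]

Answer: [[6, 24]]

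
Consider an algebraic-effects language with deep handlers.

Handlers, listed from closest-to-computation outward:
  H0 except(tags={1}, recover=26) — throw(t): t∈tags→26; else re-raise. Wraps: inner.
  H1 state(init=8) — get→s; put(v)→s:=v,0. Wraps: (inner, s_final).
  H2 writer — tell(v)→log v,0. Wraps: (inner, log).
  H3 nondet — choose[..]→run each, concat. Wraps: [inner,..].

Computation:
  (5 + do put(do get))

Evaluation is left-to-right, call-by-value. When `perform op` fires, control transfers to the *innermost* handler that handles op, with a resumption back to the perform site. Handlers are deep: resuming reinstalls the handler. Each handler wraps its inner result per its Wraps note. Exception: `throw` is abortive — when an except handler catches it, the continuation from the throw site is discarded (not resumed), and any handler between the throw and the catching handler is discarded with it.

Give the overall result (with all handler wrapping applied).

Step-by-step:
get @ H1 ⇒ 8
put(8) @ H1 ⇒ s:=8
H0 returns 5
H1 returns (5, 8)
H2 returns ((5, 8), ())
H3 returns [((5, 8), ())]
= [((5, 8), ())]

Answer: [((5, 8), ())]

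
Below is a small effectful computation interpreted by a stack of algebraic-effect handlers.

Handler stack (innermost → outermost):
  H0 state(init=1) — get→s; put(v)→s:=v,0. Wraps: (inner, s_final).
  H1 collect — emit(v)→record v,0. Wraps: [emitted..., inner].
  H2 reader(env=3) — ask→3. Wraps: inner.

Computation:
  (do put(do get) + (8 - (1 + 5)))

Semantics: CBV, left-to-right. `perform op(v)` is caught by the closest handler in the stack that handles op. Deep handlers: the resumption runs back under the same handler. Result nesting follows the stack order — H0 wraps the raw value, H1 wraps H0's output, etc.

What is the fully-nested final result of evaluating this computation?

Answer: [(2, 1)]

Step-by-step:
get @ H0 ⇒ 1
put(1) @ H0 ⇒ s:=1
H0 returns (2, 1)
H1 returns [(2, 1)]
H2 returns [(2, 1)]
= [(2, 1)]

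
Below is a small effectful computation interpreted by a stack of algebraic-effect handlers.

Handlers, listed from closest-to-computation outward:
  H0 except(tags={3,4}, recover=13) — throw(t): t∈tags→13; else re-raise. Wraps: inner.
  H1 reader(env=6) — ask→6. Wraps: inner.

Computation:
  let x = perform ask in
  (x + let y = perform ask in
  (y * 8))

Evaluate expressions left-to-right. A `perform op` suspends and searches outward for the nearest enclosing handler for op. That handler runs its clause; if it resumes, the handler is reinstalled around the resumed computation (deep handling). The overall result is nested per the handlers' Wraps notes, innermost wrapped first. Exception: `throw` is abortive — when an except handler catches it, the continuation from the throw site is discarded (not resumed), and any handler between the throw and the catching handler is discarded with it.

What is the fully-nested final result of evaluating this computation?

Answer: 54

Working:
ask @ H1 ⇒ 6
ask @ H1 ⇒ 6
H0 returns 54
H1 returns 54
= 54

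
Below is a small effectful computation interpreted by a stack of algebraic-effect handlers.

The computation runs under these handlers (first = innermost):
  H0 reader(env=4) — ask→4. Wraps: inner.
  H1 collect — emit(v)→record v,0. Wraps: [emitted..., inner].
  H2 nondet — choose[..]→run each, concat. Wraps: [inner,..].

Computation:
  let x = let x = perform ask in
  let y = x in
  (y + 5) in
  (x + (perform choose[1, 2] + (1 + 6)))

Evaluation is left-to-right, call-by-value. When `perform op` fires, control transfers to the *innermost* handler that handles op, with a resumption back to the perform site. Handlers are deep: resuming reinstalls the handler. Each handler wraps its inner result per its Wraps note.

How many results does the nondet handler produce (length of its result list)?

Answer: 2

Evaluation trace:
ask @ H0 ⇒ 4
choose[1, 2] @ H2
  branch[0] choose=1:
    H0 returns 17
    H1 returns [17]
    H2 returns [[17]]
  branch[1] choose=2:
    H0 returns 18
    H1 returns [18]
    H2 returns [[18]]
= [[17], [18]]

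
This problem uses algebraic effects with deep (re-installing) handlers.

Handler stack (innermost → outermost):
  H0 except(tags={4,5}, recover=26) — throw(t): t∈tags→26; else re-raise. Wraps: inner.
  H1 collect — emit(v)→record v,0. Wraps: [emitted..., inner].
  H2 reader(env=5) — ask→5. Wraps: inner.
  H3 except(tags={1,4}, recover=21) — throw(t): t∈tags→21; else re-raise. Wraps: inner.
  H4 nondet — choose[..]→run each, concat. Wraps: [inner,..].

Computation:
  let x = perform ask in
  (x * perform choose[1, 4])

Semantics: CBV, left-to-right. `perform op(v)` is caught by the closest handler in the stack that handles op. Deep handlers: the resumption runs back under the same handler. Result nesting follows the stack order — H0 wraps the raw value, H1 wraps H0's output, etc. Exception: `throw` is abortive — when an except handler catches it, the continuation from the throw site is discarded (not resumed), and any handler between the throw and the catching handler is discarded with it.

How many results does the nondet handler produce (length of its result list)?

Answer: 2

Evaluation trace:
ask @ H2 ⇒ 5
choose[1, 4] @ H4
  branch[0] choose=1:
    H0 returns 5
    H1 returns [5]
    H2 returns [5]
    H3 returns [5]
    H4 returns [[5]]
  branch[1] choose=4:
    H0 returns 20
    H1 returns [20]
    H2 returns [20]
    H3 returns [20]
    H4 returns [[20]]
= [[5], [20]]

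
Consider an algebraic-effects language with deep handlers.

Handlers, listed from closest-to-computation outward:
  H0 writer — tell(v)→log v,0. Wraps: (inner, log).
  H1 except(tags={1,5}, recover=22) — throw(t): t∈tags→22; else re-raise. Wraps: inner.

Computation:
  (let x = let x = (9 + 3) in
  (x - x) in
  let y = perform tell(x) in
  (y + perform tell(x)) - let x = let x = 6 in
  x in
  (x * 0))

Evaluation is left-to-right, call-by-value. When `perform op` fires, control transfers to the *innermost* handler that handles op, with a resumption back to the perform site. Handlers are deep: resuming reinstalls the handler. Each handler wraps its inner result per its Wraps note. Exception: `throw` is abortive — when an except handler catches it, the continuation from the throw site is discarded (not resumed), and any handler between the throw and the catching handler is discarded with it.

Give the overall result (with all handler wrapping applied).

Answer: (0, (0, 0))

Evaluation trace:
tell(0) @ H0 ⇒ log+=0
tell(0) @ H0 ⇒ log+=0
H0 returns (0, (0, 0))
H1 returns (0, (0, 0))
= (0, (0, 0))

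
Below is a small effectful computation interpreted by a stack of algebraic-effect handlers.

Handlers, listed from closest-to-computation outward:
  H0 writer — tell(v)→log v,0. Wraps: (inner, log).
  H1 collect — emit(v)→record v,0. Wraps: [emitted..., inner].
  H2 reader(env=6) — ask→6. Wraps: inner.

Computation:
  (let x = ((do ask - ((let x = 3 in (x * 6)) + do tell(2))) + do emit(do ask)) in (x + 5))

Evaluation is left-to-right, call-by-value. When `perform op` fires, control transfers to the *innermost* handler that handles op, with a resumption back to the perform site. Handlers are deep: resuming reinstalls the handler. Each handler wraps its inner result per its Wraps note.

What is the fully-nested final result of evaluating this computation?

Answer: [6, (-7, (2))]

Evaluation trace:
ask @ H2 ⇒ 6
tell(2) @ H0 ⇒ log+=2
ask @ H2 ⇒ 6
emit(6) @ H1 ⇒ out+=6
H0 returns (-7, (2))
H1 returns [6, (-7, (2))]
H2 returns [6, (-7, (2))]
= [6, (-7, (2))]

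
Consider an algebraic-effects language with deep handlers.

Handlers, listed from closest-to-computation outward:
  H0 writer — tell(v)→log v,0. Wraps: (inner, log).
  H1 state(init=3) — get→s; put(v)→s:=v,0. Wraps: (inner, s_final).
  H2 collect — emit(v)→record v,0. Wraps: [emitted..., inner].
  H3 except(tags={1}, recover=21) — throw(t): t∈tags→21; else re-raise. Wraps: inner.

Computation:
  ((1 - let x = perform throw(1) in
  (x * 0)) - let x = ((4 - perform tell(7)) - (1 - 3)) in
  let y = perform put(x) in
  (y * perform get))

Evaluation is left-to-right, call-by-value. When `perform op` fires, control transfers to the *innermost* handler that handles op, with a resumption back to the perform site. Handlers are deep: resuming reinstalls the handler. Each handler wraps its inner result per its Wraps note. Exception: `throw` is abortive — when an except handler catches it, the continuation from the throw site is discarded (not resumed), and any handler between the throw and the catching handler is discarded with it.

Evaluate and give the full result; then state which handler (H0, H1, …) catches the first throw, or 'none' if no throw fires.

Step-by-step:
throw(1) @ H3 caught ⇒ 21
= 21

Answer: 21 ; first throw caught by: H3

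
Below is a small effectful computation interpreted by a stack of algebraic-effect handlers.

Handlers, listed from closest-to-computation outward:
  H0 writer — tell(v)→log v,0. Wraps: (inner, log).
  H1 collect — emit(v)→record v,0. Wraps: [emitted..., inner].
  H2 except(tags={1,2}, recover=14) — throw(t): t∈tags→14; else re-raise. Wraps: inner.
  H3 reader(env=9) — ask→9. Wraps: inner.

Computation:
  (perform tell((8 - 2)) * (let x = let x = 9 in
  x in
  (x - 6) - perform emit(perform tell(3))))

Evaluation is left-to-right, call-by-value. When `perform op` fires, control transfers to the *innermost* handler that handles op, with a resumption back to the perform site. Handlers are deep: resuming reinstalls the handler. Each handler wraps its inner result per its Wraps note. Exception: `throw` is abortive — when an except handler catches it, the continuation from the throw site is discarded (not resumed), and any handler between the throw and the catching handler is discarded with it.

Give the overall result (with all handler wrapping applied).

Answer: [0, (0, (6, 3))]

Working:
tell(6) @ H0 ⇒ log+=6
tell(3) @ H0 ⇒ log+=3
emit(0) @ H1 ⇒ out+=0
H0 returns (0, (6, 3))
H1 returns [0, (0, (6, 3))]
H2 returns [0, (0, (6, 3))]
H3 returns [0, (0, (6, 3))]
= [0, (0, (6, 3))]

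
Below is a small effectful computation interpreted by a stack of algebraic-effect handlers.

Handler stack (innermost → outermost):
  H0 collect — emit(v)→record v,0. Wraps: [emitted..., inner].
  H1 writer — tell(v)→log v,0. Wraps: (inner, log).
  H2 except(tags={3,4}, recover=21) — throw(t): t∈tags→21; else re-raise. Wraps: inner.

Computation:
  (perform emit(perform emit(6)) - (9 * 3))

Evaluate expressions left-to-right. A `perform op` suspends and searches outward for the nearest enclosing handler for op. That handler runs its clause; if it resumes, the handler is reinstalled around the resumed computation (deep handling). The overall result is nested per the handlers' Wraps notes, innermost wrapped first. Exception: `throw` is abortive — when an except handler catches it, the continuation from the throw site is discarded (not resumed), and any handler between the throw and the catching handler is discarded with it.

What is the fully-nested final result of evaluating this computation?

Answer: ([6, 0, -27], ())

Step-by-step:
emit(6) @ H0 ⇒ out+=6
emit(0) @ H0 ⇒ out+=0
H0 returns [6, 0, -27]
H1 returns ([6, 0, -27], ())
H2 returns ([6, 0, -27], ())
= ([6, 0, -27], ())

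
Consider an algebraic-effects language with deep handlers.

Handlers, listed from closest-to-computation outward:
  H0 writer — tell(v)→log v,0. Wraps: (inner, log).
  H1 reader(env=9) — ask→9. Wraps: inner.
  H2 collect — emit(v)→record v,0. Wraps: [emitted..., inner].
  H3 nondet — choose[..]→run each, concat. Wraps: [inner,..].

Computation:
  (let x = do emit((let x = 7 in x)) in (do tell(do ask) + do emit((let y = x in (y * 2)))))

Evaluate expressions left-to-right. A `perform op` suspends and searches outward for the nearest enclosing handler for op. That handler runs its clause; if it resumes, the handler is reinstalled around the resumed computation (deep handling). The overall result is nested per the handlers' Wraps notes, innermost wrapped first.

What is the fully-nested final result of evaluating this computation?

Evaluation trace:
emit(7) @ H2 ⇒ out+=7
ask @ H1 ⇒ 9
tell(9) @ H0 ⇒ log+=9
emit(0) @ H2 ⇒ out+=0
H0 returns (0, (9))
H1 returns (0, (9))
H2 returns [7, 0, (0, (9))]
H3 returns [[7, 0, (0, (9))]]
= [[7, 0, (0, (9))]]

Answer: [[7, 0, (0, (9))]]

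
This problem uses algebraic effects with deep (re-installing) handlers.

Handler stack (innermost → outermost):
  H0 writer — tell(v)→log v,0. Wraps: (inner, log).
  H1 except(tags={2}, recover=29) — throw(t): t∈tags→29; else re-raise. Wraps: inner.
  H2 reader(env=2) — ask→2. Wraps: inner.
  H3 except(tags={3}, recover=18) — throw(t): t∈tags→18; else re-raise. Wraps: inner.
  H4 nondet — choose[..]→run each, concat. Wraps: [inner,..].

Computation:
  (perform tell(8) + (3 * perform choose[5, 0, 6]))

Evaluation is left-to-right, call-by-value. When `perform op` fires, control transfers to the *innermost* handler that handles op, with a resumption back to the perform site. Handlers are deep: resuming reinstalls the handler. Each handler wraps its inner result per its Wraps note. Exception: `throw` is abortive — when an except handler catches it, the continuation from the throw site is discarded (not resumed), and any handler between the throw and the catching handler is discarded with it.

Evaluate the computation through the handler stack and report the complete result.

Working:
tell(8) @ H0 ⇒ log+=8
choose[5, 0, 6] @ H4
  branch[0] choose=5:
    H0 returns (15, (8))
    H1 returns (15, (8))
    H2 returns (15, (8))
    H3 returns (15, (8))
    H4 returns [(15, (8))]
  branch[1] choose=0:
    H0 returns (0, (8))
    H1 returns (0, (8))
    H2 returns (0, (8))
    H3 returns (0, (8))
    H4 returns [(0, (8))]
  branch[2] choose=6:
    H0 returns (18, (8))
    H1 returns (18, (8))
    H2 returns (18, (8))
    H3 returns (18, (8))
    H4 returns [(18, (8))]
= [(15, (8)), (0, (8)), (18, (8))]

Answer: [(15, (8)), (0, (8)), (18, (8))]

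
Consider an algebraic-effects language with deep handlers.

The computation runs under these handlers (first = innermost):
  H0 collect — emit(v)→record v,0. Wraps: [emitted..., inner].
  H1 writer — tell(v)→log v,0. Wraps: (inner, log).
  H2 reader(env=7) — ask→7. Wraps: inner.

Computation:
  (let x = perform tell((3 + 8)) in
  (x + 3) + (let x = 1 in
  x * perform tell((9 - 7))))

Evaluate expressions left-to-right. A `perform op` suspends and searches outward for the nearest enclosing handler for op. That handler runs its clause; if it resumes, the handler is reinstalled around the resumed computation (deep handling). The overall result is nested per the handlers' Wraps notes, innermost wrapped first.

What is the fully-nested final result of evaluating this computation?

Evaluation trace:
tell(11) @ H1 ⇒ log+=11
tell(2) @ H1 ⇒ log+=2
H0 returns [3]
H1 returns ([3], (11, 2))
H2 returns ([3], (11, 2))
= ([3], (11, 2))

Answer: ([3], (11, 2))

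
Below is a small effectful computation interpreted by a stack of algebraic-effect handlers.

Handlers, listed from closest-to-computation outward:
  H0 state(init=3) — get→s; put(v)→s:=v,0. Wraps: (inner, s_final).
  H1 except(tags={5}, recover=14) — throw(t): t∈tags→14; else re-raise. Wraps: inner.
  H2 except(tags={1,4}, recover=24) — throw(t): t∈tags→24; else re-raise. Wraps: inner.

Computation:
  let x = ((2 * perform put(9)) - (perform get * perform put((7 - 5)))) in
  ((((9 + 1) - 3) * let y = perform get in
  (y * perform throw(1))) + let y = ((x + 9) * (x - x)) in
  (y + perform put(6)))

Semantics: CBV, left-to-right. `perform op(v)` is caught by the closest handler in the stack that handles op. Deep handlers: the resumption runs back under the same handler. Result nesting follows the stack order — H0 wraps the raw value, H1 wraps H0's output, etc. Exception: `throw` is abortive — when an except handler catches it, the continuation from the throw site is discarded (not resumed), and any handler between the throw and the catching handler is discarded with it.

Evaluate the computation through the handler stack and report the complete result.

Step-by-step:
put(9) @ H0 ⇒ s:=9
get @ H0 ⇒ 9
put(2) @ H0 ⇒ s:=2
get @ H0 ⇒ 2
throw(1) @ H1 re-raised
throw(1) @ H2 caught ⇒ 24
= 24

Answer: 24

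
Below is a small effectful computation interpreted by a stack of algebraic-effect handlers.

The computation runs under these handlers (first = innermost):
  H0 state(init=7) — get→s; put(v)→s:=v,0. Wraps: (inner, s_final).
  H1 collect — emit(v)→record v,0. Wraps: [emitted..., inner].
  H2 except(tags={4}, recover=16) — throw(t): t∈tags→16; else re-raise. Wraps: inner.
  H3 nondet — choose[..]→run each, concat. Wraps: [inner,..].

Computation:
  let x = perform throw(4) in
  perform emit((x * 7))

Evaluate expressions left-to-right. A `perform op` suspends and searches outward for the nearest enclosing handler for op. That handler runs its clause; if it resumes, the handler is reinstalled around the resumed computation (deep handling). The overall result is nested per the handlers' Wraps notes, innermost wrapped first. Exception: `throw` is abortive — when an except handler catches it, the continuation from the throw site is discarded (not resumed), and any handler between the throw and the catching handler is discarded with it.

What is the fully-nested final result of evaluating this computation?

Answer: [16]

Working:
throw(4) @ H2 caught ⇒ 16
H3 returns [16]
= [16]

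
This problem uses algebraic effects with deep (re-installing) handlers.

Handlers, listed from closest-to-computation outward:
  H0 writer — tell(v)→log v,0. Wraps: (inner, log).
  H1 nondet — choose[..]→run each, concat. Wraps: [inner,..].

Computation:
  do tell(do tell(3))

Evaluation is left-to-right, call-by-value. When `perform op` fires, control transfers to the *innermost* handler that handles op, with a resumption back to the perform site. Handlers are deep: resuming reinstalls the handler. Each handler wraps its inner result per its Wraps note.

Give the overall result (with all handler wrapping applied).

Working:
tell(3) @ H0 ⇒ log+=3
tell(0) @ H0 ⇒ log+=0
H0 returns (0, (3, 0))
H1 returns [(0, (3, 0))]
= [(0, (3, 0))]

Answer: [(0, (3, 0))]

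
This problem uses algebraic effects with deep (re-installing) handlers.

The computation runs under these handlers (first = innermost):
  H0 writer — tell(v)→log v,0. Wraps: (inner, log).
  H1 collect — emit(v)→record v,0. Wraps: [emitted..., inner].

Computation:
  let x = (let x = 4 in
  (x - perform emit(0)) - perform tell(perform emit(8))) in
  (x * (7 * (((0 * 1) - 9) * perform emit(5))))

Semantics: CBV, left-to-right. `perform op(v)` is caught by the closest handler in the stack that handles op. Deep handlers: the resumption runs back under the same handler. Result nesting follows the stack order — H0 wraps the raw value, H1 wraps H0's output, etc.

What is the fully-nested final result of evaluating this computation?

Evaluation trace:
emit(0) @ H1 ⇒ out+=0
emit(8) @ H1 ⇒ out+=8
tell(0) @ H0 ⇒ log+=0
emit(5) @ H1 ⇒ out+=5
H0 returns (0, (0))
H1 returns [0, 8, 5, (0, (0))]
= [0, 8, 5, (0, (0))]

Answer: [0, 8, 5, (0, (0))]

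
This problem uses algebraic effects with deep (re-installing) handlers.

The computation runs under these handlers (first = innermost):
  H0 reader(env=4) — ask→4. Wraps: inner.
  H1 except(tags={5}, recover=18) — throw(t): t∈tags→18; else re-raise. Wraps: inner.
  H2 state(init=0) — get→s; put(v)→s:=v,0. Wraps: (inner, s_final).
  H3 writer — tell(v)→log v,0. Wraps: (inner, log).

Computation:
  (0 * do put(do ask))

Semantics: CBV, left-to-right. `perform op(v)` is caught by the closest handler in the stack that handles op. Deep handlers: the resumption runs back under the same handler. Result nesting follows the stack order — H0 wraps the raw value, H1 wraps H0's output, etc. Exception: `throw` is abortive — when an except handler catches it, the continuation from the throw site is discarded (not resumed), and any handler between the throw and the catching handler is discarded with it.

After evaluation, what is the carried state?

Answer: 4

Working:
ask @ H0 ⇒ 4
put(4) @ H2 ⇒ s:=4
H0 returns 0
H1 returns 0
H2 returns (0, 4)
H3 returns ((0, 4), ())
= ((0, 4), ())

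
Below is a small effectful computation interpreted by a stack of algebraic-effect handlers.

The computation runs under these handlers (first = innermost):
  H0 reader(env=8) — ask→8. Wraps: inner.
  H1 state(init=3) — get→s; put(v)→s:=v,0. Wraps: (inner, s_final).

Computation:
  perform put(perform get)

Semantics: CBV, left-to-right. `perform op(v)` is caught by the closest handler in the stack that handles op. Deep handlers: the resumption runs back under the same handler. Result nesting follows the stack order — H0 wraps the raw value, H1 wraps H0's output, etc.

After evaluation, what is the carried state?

Answer: 3

Working:
get @ H1 ⇒ 3
put(3) @ H1 ⇒ s:=3
H0 returns 0
H1 returns (0, 3)
= (0, 3)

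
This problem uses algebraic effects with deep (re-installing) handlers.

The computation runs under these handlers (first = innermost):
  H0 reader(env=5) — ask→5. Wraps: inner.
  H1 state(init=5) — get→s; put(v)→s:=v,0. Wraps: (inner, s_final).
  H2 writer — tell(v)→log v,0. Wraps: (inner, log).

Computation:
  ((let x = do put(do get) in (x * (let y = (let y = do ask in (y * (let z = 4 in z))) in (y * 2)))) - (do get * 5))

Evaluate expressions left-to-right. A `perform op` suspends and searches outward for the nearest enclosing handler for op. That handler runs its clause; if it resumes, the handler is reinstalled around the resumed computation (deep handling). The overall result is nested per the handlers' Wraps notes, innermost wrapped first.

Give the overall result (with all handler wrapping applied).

Evaluation trace:
get @ H1 ⇒ 5
put(5) @ H1 ⇒ s:=5
ask @ H0 ⇒ 5
get @ H1 ⇒ 5
H0 returns -25
H1 returns (-25, 5)
H2 returns ((-25, 5), ())
= ((-25, 5), ())

Answer: ((-25, 5), ())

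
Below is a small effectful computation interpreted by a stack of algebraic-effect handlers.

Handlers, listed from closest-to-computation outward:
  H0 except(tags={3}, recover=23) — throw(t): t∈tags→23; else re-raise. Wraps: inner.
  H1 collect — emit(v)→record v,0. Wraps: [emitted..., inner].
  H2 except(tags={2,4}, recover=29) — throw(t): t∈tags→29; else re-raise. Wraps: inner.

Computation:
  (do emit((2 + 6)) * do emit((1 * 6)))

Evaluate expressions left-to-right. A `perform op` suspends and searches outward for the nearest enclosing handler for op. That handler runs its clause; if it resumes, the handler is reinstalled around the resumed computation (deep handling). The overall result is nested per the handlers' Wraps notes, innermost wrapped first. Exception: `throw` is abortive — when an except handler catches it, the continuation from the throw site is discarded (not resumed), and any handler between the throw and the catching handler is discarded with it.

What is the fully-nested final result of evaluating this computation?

Step-by-step:
emit(8) @ H1 ⇒ out+=8
emit(6) @ H1 ⇒ out+=6
H0 returns 0
H1 returns [8, 6, 0]
H2 returns [8, 6, 0]
= [8, 6, 0]

Answer: [8, 6, 0]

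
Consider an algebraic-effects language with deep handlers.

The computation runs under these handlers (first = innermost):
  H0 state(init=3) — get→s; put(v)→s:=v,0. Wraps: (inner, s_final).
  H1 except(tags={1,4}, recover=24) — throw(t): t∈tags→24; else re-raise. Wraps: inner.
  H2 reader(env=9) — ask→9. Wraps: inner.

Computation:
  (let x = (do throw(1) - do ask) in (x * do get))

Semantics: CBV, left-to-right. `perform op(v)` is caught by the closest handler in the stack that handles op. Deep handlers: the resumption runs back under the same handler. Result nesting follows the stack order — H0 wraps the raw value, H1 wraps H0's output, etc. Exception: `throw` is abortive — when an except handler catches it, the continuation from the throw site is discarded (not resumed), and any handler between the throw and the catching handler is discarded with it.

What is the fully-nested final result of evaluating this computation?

Answer: 24

Step-by-step:
throw(1) @ H1 caught ⇒ 24
H2 returns 24
= 24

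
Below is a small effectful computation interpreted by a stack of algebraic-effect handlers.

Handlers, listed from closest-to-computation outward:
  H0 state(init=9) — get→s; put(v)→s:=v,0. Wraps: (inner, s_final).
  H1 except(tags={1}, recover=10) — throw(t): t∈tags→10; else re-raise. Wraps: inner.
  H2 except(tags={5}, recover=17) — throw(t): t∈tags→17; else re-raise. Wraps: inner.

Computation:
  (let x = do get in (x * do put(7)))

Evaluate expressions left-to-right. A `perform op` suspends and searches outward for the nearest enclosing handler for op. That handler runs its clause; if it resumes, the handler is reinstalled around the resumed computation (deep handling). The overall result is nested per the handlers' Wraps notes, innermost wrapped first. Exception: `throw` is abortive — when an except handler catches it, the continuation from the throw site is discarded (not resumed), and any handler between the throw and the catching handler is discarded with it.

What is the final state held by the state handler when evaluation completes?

Answer: 7

Evaluation trace:
get @ H0 ⇒ 9
put(7) @ H0 ⇒ s:=7
H0 returns (0, 7)
H1 returns (0, 7)
H2 returns (0, 7)
= (0, 7)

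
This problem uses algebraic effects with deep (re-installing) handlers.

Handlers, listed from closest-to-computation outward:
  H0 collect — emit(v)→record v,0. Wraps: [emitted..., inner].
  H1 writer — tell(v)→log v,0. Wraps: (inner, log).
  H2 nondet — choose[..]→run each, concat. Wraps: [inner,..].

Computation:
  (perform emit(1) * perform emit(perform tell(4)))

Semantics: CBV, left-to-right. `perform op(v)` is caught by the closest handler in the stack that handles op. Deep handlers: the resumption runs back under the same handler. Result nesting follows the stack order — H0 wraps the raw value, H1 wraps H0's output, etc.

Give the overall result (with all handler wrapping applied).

Step-by-step:
emit(1) @ H0 ⇒ out+=1
tell(4) @ H1 ⇒ log+=4
emit(0) @ H0 ⇒ out+=0
H0 returns [1, 0, 0]
H1 returns ([1, 0, 0], (4))
H2 returns [([1, 0, 0], (4))]
= [([1, 0, 0], (4))]

Answer: [([1, 0, 0], (4))]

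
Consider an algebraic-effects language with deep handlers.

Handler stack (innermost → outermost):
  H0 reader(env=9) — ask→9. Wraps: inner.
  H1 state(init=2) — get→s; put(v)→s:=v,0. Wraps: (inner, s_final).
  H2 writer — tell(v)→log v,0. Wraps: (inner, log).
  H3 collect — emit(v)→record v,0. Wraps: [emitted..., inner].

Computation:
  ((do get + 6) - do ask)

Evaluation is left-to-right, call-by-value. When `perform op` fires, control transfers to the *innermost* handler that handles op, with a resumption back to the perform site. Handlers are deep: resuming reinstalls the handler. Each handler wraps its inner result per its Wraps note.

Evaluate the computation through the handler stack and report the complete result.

Answer: [((-1, 2), ())]

Step-by-step:
get @ H1 ⇒ 2
ask @ H0 ⇒ 9
H0 returns -1
H1 returns (-1, 2)
H2 returns ((-1, 2), ())
H3 returns [((-1, 2), ())]
= [((-1, 2), ())]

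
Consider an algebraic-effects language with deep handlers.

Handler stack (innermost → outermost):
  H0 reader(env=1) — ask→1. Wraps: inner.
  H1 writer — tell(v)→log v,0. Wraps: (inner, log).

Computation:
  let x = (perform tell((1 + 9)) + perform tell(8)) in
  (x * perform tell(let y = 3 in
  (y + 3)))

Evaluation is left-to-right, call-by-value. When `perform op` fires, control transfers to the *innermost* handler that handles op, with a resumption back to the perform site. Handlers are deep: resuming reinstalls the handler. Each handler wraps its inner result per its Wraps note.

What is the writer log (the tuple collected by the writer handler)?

Working:
tell(10) @ H1 ⇒ log+=10
tell(8) @ H1 ⇒ log+=8
tell(6) @ H1 ⇒ log+=6
H0 returns 0
H1 returns (0, (10, 8, 6))
= (0, (10, 8, 6))

Answer: (10, 8, 6)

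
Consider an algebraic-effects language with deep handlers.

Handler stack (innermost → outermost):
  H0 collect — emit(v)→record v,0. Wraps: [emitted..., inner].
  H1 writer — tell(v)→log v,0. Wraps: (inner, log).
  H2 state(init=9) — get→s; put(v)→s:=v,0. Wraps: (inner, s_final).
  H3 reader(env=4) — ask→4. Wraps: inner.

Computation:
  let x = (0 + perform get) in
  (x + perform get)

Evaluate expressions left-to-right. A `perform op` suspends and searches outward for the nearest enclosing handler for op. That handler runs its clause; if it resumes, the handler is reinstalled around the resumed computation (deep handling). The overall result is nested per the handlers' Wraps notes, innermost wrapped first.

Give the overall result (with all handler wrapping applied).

Working:
get @ H2 ⇒ 9
get @ H2 ⇒ 9
H0 returns [18]
H1 returns ([18], ())
H2 returns (([18], ()), 9)
H3 returns (([18], ()), 9)
= (([18], ()), 9)

Answer: (([18], ()), 9)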